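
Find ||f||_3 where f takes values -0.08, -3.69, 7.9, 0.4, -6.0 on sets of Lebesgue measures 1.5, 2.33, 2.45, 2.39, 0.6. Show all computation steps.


Step 1: Compute |f_i|^3 for each value:
  |-0.08|^3 = 5.120000e-04
  |-3.69|^3 = 50.243409
  |7.9|^3 = 493.039
  |0.4|^3 = 0.064
  |-6.0|^3 = 216
Step 2: Multiply by measures and sum:
  5.120000e-04 * 1.5 = 7.680000e-04
  50.243409 * 2.33 = 117.067143
  493.039 * 2.45 = 1207.94555
  0.064 * 2.39 = 0.15296
  216 * 0.6 = 129.6
Sum = 7.680000e-04 + 117.067143 + 1207.94555 + 0.15296 + 129.6 = 1454.766421
Step 3: Take the p-th root:
||f||_3 = (1454.766421)^(1/3) = 11.3309


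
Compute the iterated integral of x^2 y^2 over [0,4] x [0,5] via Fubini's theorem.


By Fubini's theorem, the double integral factors as a product of single integrals:
Step 1: integral_0^4 x^2 dx = [x^3/3] from 0 to 4
     = 4^3/3 = 21.333333
Step 2: integral_0^5 y^2 dy = [y^3/3] from 0 to 5
     = 5^3/3 = 41.666667
Step 3: Double integral = 21.333333 * 41.666667 = 888.888889


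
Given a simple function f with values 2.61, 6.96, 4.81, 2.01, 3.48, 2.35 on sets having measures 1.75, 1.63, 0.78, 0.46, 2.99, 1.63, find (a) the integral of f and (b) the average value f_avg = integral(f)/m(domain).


Step 1: Integral = sum(value_i * measure_i)
= 2.61*1.75 + 6.96*1.63 + 4.81*0.78 + 2.01*0.46 + 3.48*2.99 + 2.35*1.63
= 4.5675 + 11.3448 + 3.7518 + 0.9246 + 10.4052 + 3.8305
= 34.8244
Step 2: Total measure of domain = 1.75 + 1.63 + 0.78 + 0.46 + 2.99 + 1.63 = 9.24
Step 3: Average value = 34.8244 / 9.24 = 3.768874


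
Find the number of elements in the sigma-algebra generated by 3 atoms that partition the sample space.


Each element of the sigma-algebra is a union of some subset of the 3 atoms.
The number of such subsets is 2^3 = 8.


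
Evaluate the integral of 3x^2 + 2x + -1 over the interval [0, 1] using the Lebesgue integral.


The Lebesgue integral of a Riemann-integrable function agrees with the Riemann integral.
Antiderivative F(x) = (3/3)x^3 + (2/2)x^2 + -1x
F(1) = (3/3)*1^3 + (2/2)*1^2 + -1*1
     = (3/3)*1 + (2/2)*1 + -1*1
     = 1 + 1 + -1
     = 1
F(0) = 0.0
Integral = F(1) - F(0) = 1 - 0.0 = 1


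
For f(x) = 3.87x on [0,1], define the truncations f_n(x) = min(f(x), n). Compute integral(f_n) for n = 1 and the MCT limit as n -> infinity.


f(x) = 3.87x on [0,1]; f_n(x) = min(3.87x, n). At n = 1:
Step 1: f(x) reaches 1 at x = 1/3.87 = 0.258398
Step 2: integral(f_1) = integral(3.87x, 0, 0.258398) + integral(1, 0.258398, 1)
       = 3.87*0.258398^2/2 + 1*(1 - 0.258398)
       = 0.129199 + 0.741602
       = 0.870801
Step 3: As n -> infinity, f_n increases to f, so by MCT integral(f_n) -> integral(f) = 3.87/2 = 1.935.
Convergence: integral(f_1) = 0.870801 -> 1.935 as n -> infinity


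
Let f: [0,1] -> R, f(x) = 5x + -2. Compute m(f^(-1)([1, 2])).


f^(-1)([1, 2]) = {x : 1 <= 5x + -2 <= 2}
Solving: (1 - -2)/5 <= x <= (2 - -2)/5
= [0.6, 0.8]
Intersecting with [0,1]: [0.6, 0.8]
Measure = 0.8 - 0.6 = 0.2


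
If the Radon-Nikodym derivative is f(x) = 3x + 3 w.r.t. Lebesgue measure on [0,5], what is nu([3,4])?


nu(A) = integral_A (dnu/dmu) dmu = integral_3^4 (3x + 3) dx
Step 1: Antiderivative F(x) = (3/2)x^2 + 3x
Step 2: F(4) = (3/2)*4^2 + 3*4 = 24 + 12 = 36
Step 3: F(3) = (3/2)*3^2 + 3*3 = 13.5 + 9 = 22.5
Step 4: nu([3,4]) = F(4) - F(3) = 36 - 22.5 = 13.5


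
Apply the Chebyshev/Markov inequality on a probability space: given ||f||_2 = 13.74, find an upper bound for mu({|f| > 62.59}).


Chebyshev/Markov inequality: mu(|f| > eps) <= (||f||_p / eps)^p
Step 1: ||f||_2 / eps = 13.74 / 62.59 = 0.219524
Step 2: Raise to power p = 2:
  (0.219524)^2 = 0.048191
Step 3: Therefore mu(|f| > 62.59) <= 0.048191


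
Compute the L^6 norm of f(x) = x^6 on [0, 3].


Step 1: ||f||_6 = (integral_0^3 |x^6|^6 dx)^(1/6)
     = (integral_0^3 x^36 dx)^(1/6)
Step 2: integral_0^3 x^36 dx = [x^37/(37)] from 0 to 3 = 3^37/37
     = 450283905890997363/37 = 1.216984e+16
Step 3: ||f||_6 = (1.216984e+16)^(1/6) = 479.601777


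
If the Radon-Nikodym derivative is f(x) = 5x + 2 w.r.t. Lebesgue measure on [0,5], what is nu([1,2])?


nu(A) = integral_A (dnu/dmu) dmu = integral_1^2 (5x + 2) dx
Step 1: Antiderivative F(x) = (5/2)x^2 + 2x
Step 2: F(2) = (5/2)*2^2 + 2*2 = 10 + 4 = 14
Step 3: F(1) = (5/2)*1^2 + 2*1 = 2.5 + 2 = 4.5
Step 4: nu([1,2]) = F(2) - F(1) = 14 - 4.5 = 9.5


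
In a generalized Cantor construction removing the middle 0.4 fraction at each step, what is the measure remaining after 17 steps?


Step 1: At each step, fraction remaining = 1 - 0.4 = 0.6
Step 2: After 17 steps, measure = (0.6)^17
Result = 1.692666e-04


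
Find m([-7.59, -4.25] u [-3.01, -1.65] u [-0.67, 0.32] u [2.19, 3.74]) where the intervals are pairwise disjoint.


For pairwise disjoint intervals, m(union) = sum of lengths.
= (-4.25 - -7.59) + (-1.65 - -3.01) + (0.32 - -0.67) + (3.74 - 2.19)
= 3.34 + 1.36 + 0.99 + 1.55
= 7.24


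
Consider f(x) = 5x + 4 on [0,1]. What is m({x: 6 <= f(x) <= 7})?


f^(-1)([6, 7]) = {x : 6 <= 5x + 4 <= 7}
Solving: (6 - 4)/5 <= x <= (7 - 4)/5
= [0.4, 0.6]
Intersecting with [0,1]: [0.4, 0.6]
Measure = 0.6 - 0.4 = 0.2


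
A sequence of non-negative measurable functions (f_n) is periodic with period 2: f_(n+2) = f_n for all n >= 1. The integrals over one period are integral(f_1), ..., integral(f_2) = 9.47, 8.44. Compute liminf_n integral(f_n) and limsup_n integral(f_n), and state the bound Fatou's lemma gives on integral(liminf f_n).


The sequence (integral(f_n)) is periodic with period 2, repeating the values 9.47, 8.44 indefinitely.
Step 1: For a periodic sequence, every tail (a_m, a_(m+1), ...) contains all 2 period values infinitely often.
Step 2: Hence inf of every tail = min of the period values = min(9.47, 8.44) = 8.44.
        liminf_n integral(f_n) = sup over m of (inf of tail from m) = 8.44.
Step 3: Similarly sup of every tail = max of the period values = 9.47.
        limsup_n integral(f_n) = 9.47.
Step 4: Fatou's lemma: integral(liminf_n f_n) <= liminf_n integral(f_n) = 8.44.
        So the integral of the pointwise liminf is at most 8.44.


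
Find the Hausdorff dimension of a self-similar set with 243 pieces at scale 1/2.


For a self-similar set with N copies scaled by 1/r:
dim_H = log(N)/log(r) = log(243)/log(2)
= 5.493061/0.693147
= 7.924813


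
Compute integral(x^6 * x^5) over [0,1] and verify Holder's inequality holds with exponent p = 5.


Step 1: Exact integral of f*g = integral(x^11, 0, 1) = 1/12
     = 0.083333
Step 2: Holder bound with p=5, q=1.25:
  ||f||_p = (integral x^30 dx)^(1/5) = (1/31)^(1/5) = 0.503185
  ||g||_q = (integral x^6.25 dx)^(1/1.25) = (1/7.25)^(1/1.25) = 0.204989
Step 3: Holder bound = ||f||_p * ||g||_q = 0.503185 * 0.204989 = 0.103147
Verification: 0.083333 <= 0.103147 (Holder holds)


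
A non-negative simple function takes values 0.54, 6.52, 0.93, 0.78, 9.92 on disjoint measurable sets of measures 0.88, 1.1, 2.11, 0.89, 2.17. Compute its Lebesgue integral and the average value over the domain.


Step 1: Integral = sum(value_i * measure_i)
= 0.54*0.88 + 6.52*1.1 + 0.93*2.11 + 0.78*0.89 + 9.92*2.17
= 0.4752 + 7.172 + 1.9623 + 0.6942 + 21.5264
= 31.8301
Step 2: Total measure of domain = 0.88 + 1.1 + 2.11 + 0.89 + 2.17 = 7.15
Step 3: Average value = 31.8301 / 7.15 = 4.451762


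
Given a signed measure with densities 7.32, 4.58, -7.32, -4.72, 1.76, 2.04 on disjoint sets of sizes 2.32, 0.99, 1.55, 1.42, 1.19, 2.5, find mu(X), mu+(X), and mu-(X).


Step 1: Compute signed measure on each set:
  Set 1: 7.32 * 2.32 = 16.9824
  Set 2: 4.58 * 0.99 = 4.5342
  Set 3: -7.32 * 1.55 = -11.346
  Set 4: -4.72 * 1.42 = -6.7024
  Set 5: 1.76 * 1.19 = 2.0944
  Set 6: 2.04 * 2.5 = 5.1
Step 2: Total signed measure = (16.9824) + (4.5342) + (-11.346) + (-6.7024) + (2.0944) + (5.1)
     = 10.6626
Step 3: Positive part mu+(X) = sum of positive contributions = 28.711
Step 4: Negative part mu-(X) = |sum of negative contributions| = 18.0484


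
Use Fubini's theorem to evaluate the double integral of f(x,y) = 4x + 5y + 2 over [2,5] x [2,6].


By Fubini, integrate in x first, then y.
Step 1: Fix y, integrate over x in [2,5]:
  integral(4x + 5y + 2, x=2..5)
  = 4*(5^2 - 2^2)/2 + (5y + 2)*(5 - 2)
  = 42 + (5y + 2)*3
  = 42 + 15y + 6
  = 48 + 15y
Step 2: Integrate over y in [2,6]:
  integral(48 + 15y, y=2..6)
  = 48*4 + 15*(6^2 - 2^2)/2
  = 192 + 240
  = 432


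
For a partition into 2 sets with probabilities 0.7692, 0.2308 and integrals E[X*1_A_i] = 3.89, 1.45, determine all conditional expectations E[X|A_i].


For each cell A_i: E[X|A_i] = E[X*1_A_i] / P(A_i)
Step 1: E[X|A_1] = 3.89 / 0.7692 = 5.057202
Step 2: E[X|A_2] = 1.45 / 0.2308 = 6.282496
Verification: E[X] = sum E[X*1_A_i] = 3.89 + 1.45 = 5.34


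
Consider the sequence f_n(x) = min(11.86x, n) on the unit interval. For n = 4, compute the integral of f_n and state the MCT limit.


f(x) = 11.86x on [0,1]; f_n(x) = min(11.86x, n). At n = 4:
Step 1: f(x) reaches 4 at x = 4/11.86 = 0.337268
Step 2: integral(f_4) = integral(11.86x, 0, 0.337268) + integral(4, 0.337268, 1)
       = 11.86*0.337268^2/2 + 4*(1 - 0.337268)
       = 0.674536 + 2.650927
       = 3.325464
Step 3: As n -> infinity, f_n increases to f, so by MCT integral(f_n) -> integral(f) = 11.86/2 = 5.93.
Convergence: integral(f_4) = 3.325464 -> 5.93 as n -> infinity


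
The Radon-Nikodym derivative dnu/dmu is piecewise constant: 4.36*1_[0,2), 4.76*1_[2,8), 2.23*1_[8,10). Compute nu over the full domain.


Integrate each piece of the Radon-Nikodym derivative:
Step 1: integral_0^2 4.36 dx = 4.36*(2-0) = 4.36*2 = 8.72
Step 2: integral_2^8 4.76 dx = 4.76*(8-2) = 4.76*6 = 28.56
Step 3: integral_8^10 2.23 dx = 2.23*(10-8) = 2.23*2 = 4.46
Total: 8.72 + 28.56 + 4.46 = 41.74


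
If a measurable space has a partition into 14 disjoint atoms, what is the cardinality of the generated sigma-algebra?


Each element of the sigma-algebra is a union of some subset of the 14 atoms.
The number of such subsets is 2^14 = 16384.


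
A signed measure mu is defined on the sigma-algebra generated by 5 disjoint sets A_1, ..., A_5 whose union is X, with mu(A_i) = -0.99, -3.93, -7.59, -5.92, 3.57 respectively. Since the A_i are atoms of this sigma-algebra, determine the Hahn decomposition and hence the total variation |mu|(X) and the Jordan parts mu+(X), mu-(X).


Step 1: Every measurable set is a union of atoms (the cells / points), so a Hahn decomposition is
  obtained by grouping atoms by sign: P = union of atoms with mu > 0, N = union of the remaining atoms.
  Atoms in P (indices): 5;  atoms in N (indices): 1, 2, 3, 4
  Positive values: 3.57
  Negative values: -0.99, -3.93, -7.59, -5.92
Step 2: mu+(X) = mu(P) = sum of positive atom values = 3.57
Step 3: mu-(X) = -mu(N) = sum of |negative atom values| = 18.43
Step 4: |mu|(X) = mu+(X) + mu-(X) = 3.57 + 18.43 = 22


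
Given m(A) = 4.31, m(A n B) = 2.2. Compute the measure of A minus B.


m(A \ B) = m(A) - m(A n B)
= 4.31 - 2.2
= 2.11


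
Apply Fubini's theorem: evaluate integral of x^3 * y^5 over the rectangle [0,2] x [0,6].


By Fubini's theorem, the double integral factors as a product of single integrals:
Step 1: integral_0^2 x^3 dx = [x^4/4] from 0 to 2
     = 2^4/4 = 4
Step 2: integral_0^6 y^5 dy = [y^6/6] from 0 to 6
     = 6^6/6 = 7776
Step 3: Double integral = 4 * 7776 = 31104


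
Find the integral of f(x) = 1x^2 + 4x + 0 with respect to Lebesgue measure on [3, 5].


The Lebesgue integral of a Riemann-integrable function agrees with the Riemann integral.
Antiderivative F(x) = (1/3)x^3 + (4/2)x^2 + 0x
F(5) = (1/3)*5^3 + (4/2)*5^2 + 0*5
     = (1/3)*125 + (4/2)*25 + 0*5
     = 41.666667 + 50 + 0
     = 91.666667
F(3) = 27
Integral = F(5) - F(3) = 91.666667 - 27 = 64.666667


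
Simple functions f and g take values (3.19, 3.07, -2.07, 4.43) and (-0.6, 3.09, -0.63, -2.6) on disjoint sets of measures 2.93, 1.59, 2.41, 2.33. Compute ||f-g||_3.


Step 1: Compute differences f_i - g_i:
  3.19 - -0.6 = 3.79
  3.07 - 3.09 = -0.02
  -2.07 - -0.63 = -1.44
  4.43 - -2.6 = 7.03
Step 2: Compute |diff|^3 * measure for each set:
  |3.79|^3 * 2.93 = 54.439939 * 2.93 = 159.509021
  |-0.02|^3 * 1.59 = 8.000000e-06 * 1.59 = 1.272000e-05
  |-1.44|^3 * 2.41 = 2.985984 * 2.41 = 7.196221
  |7.03|^3 * 2.33 = 347.428927 * 2.33 = 809.5094
Step 3: Sum = 976.214655
Step 4: ||f-g||_3 = (976.214655)^(1/3) = 9.920078


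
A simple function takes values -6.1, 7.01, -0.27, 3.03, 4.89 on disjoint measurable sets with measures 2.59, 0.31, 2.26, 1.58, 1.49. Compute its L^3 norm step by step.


Step 1: Compute |f_i|^3 for each value:
  |-6.1|^3 = 226.981
  |7.01|^3 = 344.472101
  |-0.27|^3 = 0.019683
  |3.03|^3 = 27.818127
  |4.89|^3 = 116.930169
Step 2: Multiply by measures and sum:
  226.981 * 2.59 = 587.88079
  344.472101 * 0.31 = 106.786351
  0.019683 * 2.26 = 0.044484
  27.818127 * 1.58 = 43.952641
  116.930169 * 1.49 = 174.225952
Sum = 587.88079 + 106.786351 + 0.044484 + 43.952641 + 174.225952 = 912.890217
Step 3: Take the p-th root:
||f||_3 = (912.890217)^(1/3) = 9.700769


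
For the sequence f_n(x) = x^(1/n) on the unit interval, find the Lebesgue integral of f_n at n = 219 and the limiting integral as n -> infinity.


At n = 219: f_219(x) = x^(1/219).
Step 1: integral(x^(1/219), 0, 1) = [x^(1/219+1) / (1/219+1)] from 0 to 1
     = 1 / (1/219 + 1) = 1 / ((219+1)/219) = 219/(219+1)
     = 219/220 = 0.995455
Step 2: As n -> infinity, f_n(x) = x^(1/n) -> 1 for x in (0,1], and f_n is increasing in n.
By MCT, lim_n integral(f_n) = integral(lim_n f_n) = integral(1, 0, 1) = 1.
Step 3: Verify convergence: 219/220 = 0.995455 -> 1


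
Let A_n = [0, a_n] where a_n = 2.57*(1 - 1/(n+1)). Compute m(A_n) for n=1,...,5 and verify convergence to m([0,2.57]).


By continuity of measure from below: if A_n increases to A, then m(A_n) -> m(A).
Here A = [0, 2.57], so m(A) = 2.57
Step 1: a_1 = 2.57*(1 - 1/2) = 1.285, m(A_1) = 1.285
Step 2: a_2 = 2.57*(1 - 1/3) = 1.7133, m(A_2) = 1.7133
Step 3: a_3 = 2.57*(1 - 1/4) = 1.9275, m(A_3) = 1.9275
Step 4: a_4 = 2.57*(1 - 1/5) = 2.056, m(A_4) = 2.056
Step 5: a_5 = 2.57*(1 - 1/6) = 2.1417, m(A_5) = 2.1417
Limit: m(A_n) -> m([0,2.57]) = 2.57


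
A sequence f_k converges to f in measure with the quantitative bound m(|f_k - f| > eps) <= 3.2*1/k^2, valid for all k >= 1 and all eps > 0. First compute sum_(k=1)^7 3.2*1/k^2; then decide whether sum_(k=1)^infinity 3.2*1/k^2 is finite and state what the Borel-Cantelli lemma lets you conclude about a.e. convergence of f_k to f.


Step 1: List the terms 3.2*1/k^2 for k = 1 to 7:
  k=1: 3.2
  k=2: 0.8
  k=3: 0.355556
  k=4: 0.2
  k=5: 0.128
  k=6: 0.088889
  k=7: 0.065306
Step 2: Partial sum = 3.2 + 0.8 + 0.355556 + 0.2 + 0.128 + 0.088889 + 0.065306
     = 4.837751
Step 3: The full series sum_(k>=1) 3.2*1/k^2 converges (p-series with p = 2 > 1; a constant multiple of a convergent series converges).
Step 4: Fix eps > 0. Since sum_k m(|f_k - f| > eps) < infinity, the Borel-Cantelli lemma gives
        m(limsup_k {|f_k - f| > eps}) = 0, i.e. for a.e. x, |f_k(x) - f(x)| <= eps for all large k.
        Applying this with eps = 1/j for j = 1, 2, ... and intersecting the countably many full-measure sets,
        for a.e. x we get limsup_k |f_k(x) - f(x)| <= 1/j for every j, hence f_k -> f almost everywhere.
Conclusion: series converges; Borel-Cantelli yields f_k -> f a.e.


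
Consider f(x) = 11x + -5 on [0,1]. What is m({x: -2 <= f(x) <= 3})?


f^(-1)([-2, 3]) = {x : -2 <= 11x + -5 <= 3}
Solving: (-2 - -5)/11 <= x <= (3 - -5)/11
= [0.272727, 0.727273]
Intersecting with [0,1]: [0.272727, 0.727273]
Measure = 0.727273 - 0.272727 = 0.454545


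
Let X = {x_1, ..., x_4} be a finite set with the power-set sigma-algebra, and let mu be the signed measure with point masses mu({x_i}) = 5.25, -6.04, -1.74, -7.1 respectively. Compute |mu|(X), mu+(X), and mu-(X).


Step 1: Every measurable set is a union of atoms (the cells / points), so a Hahn decomposition is
  obtained by grouping atoms by sign: P = union of atoms with mu > 0, N = union of the remaining atoms.
  Atoms in P (indices): 1;  atoms in N (indices): 2, 3, 4
  Positive values: 5.25
  Negative values: -6.04, -1.74, -7.1
Step 2: mu+(X) = mu(P) = sum of positive atom values = 5.25
Step 3: mu-(X) = -mu(N) = sum of |negative atom values| = 14.88
Step 4: |mu|(X) = mu+(X) + mu-(X) = 5.25 + 14.88 = 20.13


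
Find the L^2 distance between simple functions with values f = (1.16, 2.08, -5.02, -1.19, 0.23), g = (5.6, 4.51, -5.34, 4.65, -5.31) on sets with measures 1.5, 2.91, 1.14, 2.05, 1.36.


Step 1: Compute differences f_i - g_i:
  1.16 - 5.6 = -4.44
  2.08 - 4.51 = -2.43
  -5.02 - -5.34 = 0.32
  -1.19 - 4.65 = -5.84
  0.23 - -5.31 = 5.54
Step 2: Compute |diff|^2 * measure for each set:
  |-4.44|^2 * 1.5 = 19.7136 * 1.5 = 29.5704
  |-2.43|^2 * 2.91 = 5.9049 * 2.91 = 17.183259
  |0.32|^2 * 1.14 = 0.1024 * 1.14 = 0.116736
  |-5.84|^2 * 2.05 = 34.1056 * 2.05 = 69.91648
  |5.54|^2 * 1.36 = 30.6916 * 1.36 = 41.740576
Step 3: Sum = 158.527451
Step 4: ||f-g||_2 = (158.527451)^(1/2) = 12.590768


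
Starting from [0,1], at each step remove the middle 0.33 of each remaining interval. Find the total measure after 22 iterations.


Step 1: At each step, fraction remaining = 1 - 0.33 = 0.67
Step 2: After 22 steps, measure = (0.67)^22
Result = 1.491577e-04


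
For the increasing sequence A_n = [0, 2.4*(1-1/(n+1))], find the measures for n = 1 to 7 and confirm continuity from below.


By continuity of measure from below: if A_n increases to A, then m(A_n) -> m(A).
Here A = [0, 2.4], so m(A) = 2.4
Step 1: a_1 = 2.4*(1 - 1/2) = 1.2, m(A_1) = 1.2
Step 2: a_2 = 2.4*(1 - 1/3) = 1.6, m(A_2) = 1.6
Step 3: a_3 = 2.4*(1 - 1/4) = 1.8, m(A_3) = 1.8
Step 4: a_4 = 2.4*(1 - 1/5) = 1.92, m(A_4) = 1.92
Step 5: a_5 = 2.4*(1 - 1/6) = 2, m(A_5) = 2
Step 6: a_6 = 2.4*(1 - 1/7) = 2.0571, m(A_6) = 2.0571
Step 7: a_7 = 2.4*(1 - 1/8) = 2.1, m(A_7) = 2.1
Limit: m(A_n) -> m([0,2.4]) = 2.4


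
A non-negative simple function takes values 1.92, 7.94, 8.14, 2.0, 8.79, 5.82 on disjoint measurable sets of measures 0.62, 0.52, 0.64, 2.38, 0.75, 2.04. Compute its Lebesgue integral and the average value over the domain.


Step 1: Integral = sum(value_i * measure_i)
= 1.92*0.62 + 7.94*0.52 + 8.14*0.64 + 2.0*2.38 + 8.79*0.75 + 5.82*2.04
= 1.1904 + 4.1288 + 5.2096 + 4.76 + 6.5925 + 11.8728
= 33.7541
Step 2: Total measure of domain = 0.62 + 0.52 + 0.64 + 2.38 + 0.75 + 2.04 = 6.95
Step 3: Average value = 33.7541 / 6.95 = 4.856705


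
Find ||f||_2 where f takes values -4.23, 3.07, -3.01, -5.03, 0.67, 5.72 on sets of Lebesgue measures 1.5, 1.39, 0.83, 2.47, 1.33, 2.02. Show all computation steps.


Step 1: Compute |f_i|^2 for each value:
  |-4.23|^2 = 17.8929
  |3.07|^2 = 9.4249
  |-3.01|^2 = 9.0601
  |-5.03|^2 = 25.3009
  |0.67|^2 = 0.4489
  |5.72|^2 = 32.7184
Step 2: Multiply by measures and sum:
  17.8929 * 1.5 = 26.83935
  9.4249 * 1.39 = 13.100611
  9.0601 * 0.83 = 7.519883
  25.3009 * 2.47 = 62.493223
  0.4489 * 1.33 = 0.597037
  32.7184 * 2.02 = 66.091168
Sum = 26.83935 + 13.100611 + 7.519883 + 62.493223 + 0.597037 + 66.091168 = 176.641272
Step 3: Take the p-th root:
||f||_2 = (176.641272)^(1/2) = 13.290646


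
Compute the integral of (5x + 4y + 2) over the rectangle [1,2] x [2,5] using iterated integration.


By Fubini, integrate in x first, then y.
Step 1: Fix y, integrate over x in [1,2]:
  integral(5x + 4y + 2, x=1..2)
  = 5*(2^2 - 1^2)/2 + (4y + 2)*(2 - 1)
  = 7.5 + (4y + 2)*1
  = 7.5 + 4y + 2
  = 9.5 + 4y
Step 2: Integrate over y in [2,5]:
  integral(9.5 + 4y, y=2..5)
  = 9.5*3 + 4*(5^2 - 2^2)/2
  = 28.5 + 42
  = 70.5


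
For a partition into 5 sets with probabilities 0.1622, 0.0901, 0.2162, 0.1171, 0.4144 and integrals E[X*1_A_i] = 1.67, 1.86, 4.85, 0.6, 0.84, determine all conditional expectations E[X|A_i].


For each cell A_i: E[X|A_i] = E[X*1_A_i] / P(A_i)
Step 1: E[X|A_1] = 1.67 / 0.1622 = 10.295931
Step 2: E[X|A_2] = 1.86 / 0.0901 = 20.643729
Step 3: E[X|A_3] = 4.85 / 0.2162 = 22.432932
Step 4: E[X|A_4] = 0.6 / 0.1171 = 5.123826
Step 5: E[X|A_5] = 0.84 / 0.4144 = 2.027027
Verification: E[X] = sum E[X*1_A_i] = 1.67 + 1.86 + 4.85 + 0.6 + 0.84 = 9.82


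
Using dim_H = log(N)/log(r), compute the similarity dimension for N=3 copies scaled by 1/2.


For a self-similar set with N copies scaled by 1/r:
dim_H = log(N)/log(r) = log(3)/log(2)
= 1.098612/0.693147
= 1.584963


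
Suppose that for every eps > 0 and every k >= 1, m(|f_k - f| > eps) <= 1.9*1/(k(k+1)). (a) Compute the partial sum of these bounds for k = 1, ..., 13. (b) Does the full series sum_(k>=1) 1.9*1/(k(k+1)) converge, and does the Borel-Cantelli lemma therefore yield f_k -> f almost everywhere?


Step 1: List the terms 1.9*1/(k(k+1)) for k = 1 to 13:
  k=1: 0.95
  k=2: 0.316667
  k=3: 0.158333
  k=4: 0.095
  k=5: 0.063333
  k=6: 0.045238
  k=7: 0.033929
  k=8: 0.026389
  k=9: 0.021111
  k=10: 0.017273
  k=11: 0.014394
  k=12: 0.012179
  k=13: 0.01044
Step 2: Partial sum = 0.95 + 0.316667 + 0.158333 + 0.095 + 0.063333 + 0.045238 + 0.033929 + 0.026389 + 0.021111 + 0.017273 + 0.014394 + 0.012179 + 0.01044
     = 1.764286
Step 3: The full series sum_(k>=1) 1.9*1/(k(k+1)) converges (telescoping series sum 1/(k(k+1)) = 1; a constant multiple of a convergent series converges).
Step 4: Fix eps > 0. Since sum_k m(|f_k - f| > eps) < infinity, the Borel-Cantelli lemma gives
        m(limsup_k {|f_k - f| > eps}) = 0, i.e. for a.e. x, |f_k(x) - f(x)| <= eps for all large k.
        Applying this with eps = 1/j for j = 1, 2, ... and intersecting the countably many full-measure sets,
        for a.e. x we get limsup_k |f_k(x) - f(x)| <= 1/j for every j, hence f_k -> f almost everywhere.
Conclusion: series converges; Borel-Cantelli yields f_k -> f a.e.


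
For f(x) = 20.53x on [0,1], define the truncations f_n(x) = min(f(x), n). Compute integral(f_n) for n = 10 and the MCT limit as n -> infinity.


f(x) = 20.53x on [0,1]; f_n(x) = min(20.53x, n). At n = 10:
Step 1: f(x) reaches 10 at x = 10/20.53 = 0.487092
Step 2: integral(f_10) = integral(20.53x, 0, 0.487092) + integral(10, 0.487092, 1)
       = 20.53*0.487092^2/2 + 10*(1 - 0.487092)
       = 2.43546 + 5.129079
       = 7.56454
Step 3: As n -> infinity, f_n increases to f, so by MCT integral(f_n) -> integral(f) = 20.53/2 = 10.265.
Convergence: integral(f_10) = 7.56454 -> 10.265 as n -> infinity


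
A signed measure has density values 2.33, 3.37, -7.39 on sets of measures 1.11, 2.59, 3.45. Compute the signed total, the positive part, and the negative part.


Step 1: Compute signed measure on each set:
  Set 1: 2.33 * 1.11 = 2.5863
  Set 2: 3.37 * 2.59 = 8.7283
  Set 3: -7.39 * 3.45 = -25.4955
Step 2: Total signed measure = (2.5863) + (8.7283) + (-25.4955)
     = -14.1809
Step 3: Positive part mu+(X) = sum of positive contributions = 11.3146
Step 4: Negative part mu-(X) = |sum of negative contributions| = 25.4955


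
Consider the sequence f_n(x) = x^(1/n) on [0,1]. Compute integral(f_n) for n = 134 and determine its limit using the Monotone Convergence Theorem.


At n = 134: f_134(x) = x^(1/134).
Step 1: integral(x^(1/134), 0, 1) = [x^(1/134+1) / (1/134+1)] from 0 to 1
     = 1 / (1/134 + 1) = 1 / ((134+1)/134) = 134/(134+1)
     = 134/135 = 0.992593
Step 2: As n -> infinity, f_n(x) = x^(1/n) -> 1 for x in (0,1], and f_n is increasing in n.
By MCT, lim_n integral(f_n) = integral(lim_n f_n) = integral(1, 0, 1) = 1.
Step 3: Verify convergence: 134/135 = 0.992593 -> 1


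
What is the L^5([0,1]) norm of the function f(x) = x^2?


Step 1: ||f||_5 = (integral_0^1 |x^2|^5 dx)^(1/5)
     = (integral_0^1 x^10 dx)^(1/5)
Step 2: integral_0^1 x^10 dx = [x^11/(11)] from 0 to 1 = 1^11/11
     = 1/11 = 0.090909
Step 3: ||f||_5 = (0.090909)^(1/5) = 0.619044


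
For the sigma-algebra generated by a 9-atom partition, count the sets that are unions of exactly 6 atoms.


Each element of F is a union of some subset of the 9 atoms.
Elements that are unions of exactly 6 atoms correspond to 6-element subsets of the 9 atoms.
Count = C(9, 6) = 9! / (6! * 3!) = 84.


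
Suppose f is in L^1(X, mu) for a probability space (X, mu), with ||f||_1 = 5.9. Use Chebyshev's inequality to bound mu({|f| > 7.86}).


Chebyshev/Markov inequality: mu(|f| > eps) <= (||f||_p / eps)^p
Step 1: ||f||_1 / eps = 5.9 / 7.86 = 0.750636
Step 2: Raise to power p = 1:
  (0.750636)^1 = 0.750636
Step 3: Therefore mu(|f| > 7.86) <= 0.750636


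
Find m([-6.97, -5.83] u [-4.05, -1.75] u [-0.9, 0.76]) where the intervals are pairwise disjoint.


For pairwise disjoint intervals, m(union) = sum of lengths.
= (-5.83 - -6.97) + (-1.75 - -4.05) + (0.76 - -0.9)
= 1.14 + 2.3 + 1.66
= 5.1


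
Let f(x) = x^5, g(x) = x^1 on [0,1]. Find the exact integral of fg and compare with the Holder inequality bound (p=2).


Step 1: Exact integral of f*g = integral(x^6, 0, 1) = 1/7
     = 0.142857
Step 2: Holder bound with p=2, q=2:
  ||f||_p = (integral x^10 dx)^(1/2) = (1/11)^(1/2) = 0.301511
  ||g||_q = (integral x^2 dx)^(1/2) = (1/3)^(1/2) = 0.57735
Step 3: Holder bound = ||f||_p * ||g||_q = 0.301511 * 0.57735 = 0.174078
Verification: 0.142857 <= 0.174078 (Holder holds)


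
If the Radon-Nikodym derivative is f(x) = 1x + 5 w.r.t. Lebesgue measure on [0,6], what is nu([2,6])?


nu(A) = integral_A (dnu/dmu) dmu = integral_2^6 (1x + 5) dx
Step 1: Antiderivative F(x) = (1/2)x^2 + 5x
Step 2: F(6) = (1/2)*6^2 + 5*6 = 18 + 30 = 48
Step 3: F(2) = (1/2)*2^2 + 5*2 = 2 + 10 = 12
Step 4: nu([2,6]) = F(6) - F(2) = 48 - 12 = 36


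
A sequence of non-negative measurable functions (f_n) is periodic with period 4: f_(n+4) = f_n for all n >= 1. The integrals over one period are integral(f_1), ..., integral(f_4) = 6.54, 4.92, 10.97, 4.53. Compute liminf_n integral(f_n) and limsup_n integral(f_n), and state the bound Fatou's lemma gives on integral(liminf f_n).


The sequence (integral(f_n)) is periodic with period 4, repeating the values 6.54, 4.92, 10.97, 4.53 indefinitely.
Step 1: For a periodic sequence, every tail (a_m, a_(m+1), ...) contains all 4 period values infinitely often.
Step 2: Hence inf of every tail = min of the period values = min(6.54, 4.92, 10.97, 4.53) = 4.53.
        liminf_n integral(f_n) = sup over m of (inf of tail from m) = 4.53.
Step 3: Similarly sup of every tail = max of the period values = 10.97.
        limsup_n integral(f_n) = 10.97.
Step 4: Fatou's lemma: integral(liminf_n f_n) <= liminf_n integral(f_n) = 4.53.
        So the integral of the pointwise liminf is at most 4.53.


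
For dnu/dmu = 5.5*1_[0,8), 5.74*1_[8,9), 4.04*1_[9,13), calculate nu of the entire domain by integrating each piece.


Integrate each piece of the Radon-Nikodym derivative:
Step 1: integral_0^8 5.5 dx = 5.5*(8-0) = 5.5*8 = 44
Step 2: integral_8^9 5.74 dx = 5.74*(9-8) = 5.74*1 = 5.74
Step 3: integral_9^13 4.04 dx = 4.04*(13-9) = 4.04*4 = 16.16
Total: 44 + 5.74 + 16.16 = 65.9


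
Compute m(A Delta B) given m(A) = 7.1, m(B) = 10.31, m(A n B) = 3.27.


m(A Delta B) = m(A) + m(B) - 2*m(A n B)
= 7.1 + 10.31 - 2*3.27
= 7.1 + 10.31 - 6.54
= 10.87


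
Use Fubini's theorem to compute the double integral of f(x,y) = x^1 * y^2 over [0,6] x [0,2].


By Fubini's theorem, the double integral factors as a product of single integrals:
Step 1: integral_0^6 x^1 dx = [x^2/2] from 0 to 6
     = 6^2/2 = 18
Step 2: integral_0^2 y^2 dy = [y^3/3] from 0 to 2
     = 2^3/3 = 2.666667
Step 3: Double integral = 18 * 2.666667 = 48


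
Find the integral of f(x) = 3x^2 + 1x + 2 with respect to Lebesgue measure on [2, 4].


The Lebesgue integral of a Riemann-integrable function agrees with the Riemann integral.
Antiderivative F(x) = (3/3)x^3 + (1/2)x^2 + 2x
F(4) = (3/3)*4^3 + (1/2)*4^2 + 2*4
     = (3/3)*64 + (1/2)*16 + 2*4
     = 64 + 8 + 8
     = 80
F(2) = 14
Integral = F(4) - F(2) = 80 - 14 = 66


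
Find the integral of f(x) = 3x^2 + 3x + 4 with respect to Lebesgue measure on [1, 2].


The Lebesgue integral of a Riemann-integrable function agrees with the Riemann integral.
Antiderivative F(x) = (3/3)x^3 + (3/2)x^2 + 4x
F(2) = (3/3)*2^3 + (3/2)*2^2 + 4*2
     = (3/3)*8 + (3/2)*4 + 4*2
     = 8 + 6 + 8
     = 22
F(1) = 6.5
Integral = F(2) - F(1) = 22 - 6.5 = 15.5


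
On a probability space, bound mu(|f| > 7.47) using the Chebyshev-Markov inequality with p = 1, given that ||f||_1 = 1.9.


Chebyshev/Markov inequality: mu(|f| > eps) <= (||f||_p / eps)^p
Step 1: ||f||_1 / eps = 1.9 / 7.47 = 0.254351
Step 2: Raise to power p = 1:
  (0.254351)^1 = 0.254351
Step 3: Therefore mu(|f| > 7.47) <= 0.254351


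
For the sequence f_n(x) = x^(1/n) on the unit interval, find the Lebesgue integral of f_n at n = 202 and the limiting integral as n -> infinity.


At n = 202: f_202(x) = x^(1/202).
Step 1: integral(x^(1/202), 0, 1) = [x^(1/202+1) / (1/202+1)] from 0 to 1
     = 1 / (1/202 + 1) = 1 / ((202+1)/202) = 202/(202+1)
     = 202/203 = 0.995074
Step 2: As n -> infinity, f_n(x) = x^(1/n) -> 1 for x in (0,1], and f_n is increasing in n.
By MCT, lim_n integral(f_n) = integral(lim_n f_n) = integral(1, 0, 1) = 1.
Step 3: Verify convergence: 202/203 = 0.995074 -> 1


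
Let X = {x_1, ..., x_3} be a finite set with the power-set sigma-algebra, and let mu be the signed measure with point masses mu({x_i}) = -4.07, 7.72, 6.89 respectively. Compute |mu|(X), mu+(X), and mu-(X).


Step 1: Every measurable set is a union of atoms (the cells / points), so a Hahn decomposition is
  obtained by grouping atoms by sign: P = union of atoms with mu > 0, N = union of the remaining atoms.
  Atoms in P (indices): 2, 3;  atoms in N (indices): 1
  Positive values: 7.72, 6.89
  Negative values: -4.07
Step 2: mu+(X) = mu(P) = sum of positive atom values = 14.61
Step 3: mu-(X) = -mu(N) = sum of |negative atom values| = 4.07
Step 4: |mu|(X) = mu+(X) + mu-(X) = 14.61 + 4.07 = 18.68


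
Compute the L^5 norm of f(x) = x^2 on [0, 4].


Step 1: ||f||_5 = (integral_0^4 |x^2|^5 dx)^(1/5)
     = (integral_0^4 x^10 dx)^(1/5)
Step 2: integral_0^4 x^10 dx = [x^11/(11)] from 0 to 4 = 4^11/11
     = 4194304/11 = 381300.363636
Step 3: ||f||_5 = (381300.363636)^(1/5) = 13.069334


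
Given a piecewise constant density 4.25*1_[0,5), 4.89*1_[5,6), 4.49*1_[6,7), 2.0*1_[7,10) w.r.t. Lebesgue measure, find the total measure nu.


Integrate each piece of the Radon-Nikodym derivative:
Step 1: integral_0^5 4.25 dx = 4.25*(5-0) = 4.25*5 = 21.25
Step 2: integral_5^6 4.89 dx = 4.89*(6-5) = 4.89*1 = 4.89
Step 3: integral_6^7 4.49 dx = 4.49*(7-6) = 4.49*1 = 4.49
Step 4: integral_7^10 2.0 dx = 2.0*(10-7) = 2.0*3 = 6
Total: 21.25 + 4.89 + 4.49 + 6 = 36.63


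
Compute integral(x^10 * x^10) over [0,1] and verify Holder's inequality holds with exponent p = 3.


Step 1: Exact integral of f*g = integral(x^20, 0, 1) = 1/21
     = 0.047619
Step 2: Holder bound with p=3, q=1.5:
  ||f||_p = (integral x^30 dx)^(1/3) = (1/31)^(1/3) = 0.318331
  ||g||_q = (integral x^15 dx)^(1/1.5) = (1/16)^(1/1.5) = 0.15749
Step 3: Holder bound = ||f||_p * ||g||_q = 0.318331 * 0.15749 = 0.050134
Verification: 0.047619 <= 0.050134 (Holder holds)


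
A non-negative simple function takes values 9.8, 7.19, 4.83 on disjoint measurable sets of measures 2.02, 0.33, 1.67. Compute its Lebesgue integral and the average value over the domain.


Step 1: Integral = sum(value_i * measure_i)
= 9.8*2.02 + 7.19*0.33 + 4.83*1.67
= 19.796 + 2.3727 + 8.0661
= 30.2348
Step 2: Total measure of domain = 2.02 + 0.33 + 1.67 = 4.02
Step 3: Average value = 30.2348 / 4.02 = 7.521095


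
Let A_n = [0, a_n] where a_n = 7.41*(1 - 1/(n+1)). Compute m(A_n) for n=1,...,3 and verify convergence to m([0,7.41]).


By continuity of measure from below: if A_n increases to A, then m(A_n) -> m(A).
Here A = [0, 7.41], so m(A) = 7.41
Step 1: a_1 = 7.41*(1 - 1/2) = 3.705, m(A_1) = 3.705
Step 2: a_2 = 7.41*(1 - 1/3) = 4.94, m(A_2) = 4.94
Step 3: a_3 = 7.41*(1 - 1/4) = 5.5575, m(A_3) = 5.5575
Limit: m(A_n) -> m([0,7.41]) = 7.41


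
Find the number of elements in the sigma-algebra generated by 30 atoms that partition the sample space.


Each element of the sigma-algebra is a union of some subset of the 30 atoms.
The number of such subsets is 2^30 = 1073741824.


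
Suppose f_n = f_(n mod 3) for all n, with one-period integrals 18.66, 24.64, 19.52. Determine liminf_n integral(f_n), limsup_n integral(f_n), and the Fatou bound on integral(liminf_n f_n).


The sequence (integral(f_n)) is periodic with period 3, repeating the values 18.66, 24.64, 19.52 indefinitely.
Step 1: For a periodic sequence, every tail (a_m, a_(m+1), ...) contains all 3 period values infinitely often.
Step 2: Hence inf of every tail = min of the period values = min(18.66, 24.64, 19.52) = 18.66.
        liminf_n integral(f_n) = sup over m of (inf of tail from m) = 18.66.
Step 3: Similarly sup of every tail = max of the period values = 24.64.
        limsup_n integral(f_n) = 24.64.
Step 4: Fatou's lemma: integral(liminf_n f_n) <= liminf_n integral(f_n) = 18.66.
        So the integral of the pointwise liminf is at most 18.66.


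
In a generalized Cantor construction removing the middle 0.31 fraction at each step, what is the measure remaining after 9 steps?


Step 1: At each step, fraction remaining = 1 - 0.31 = 0.69
Step 2: After 9 steps, measure = (0.69)^9
Result = 0.035452


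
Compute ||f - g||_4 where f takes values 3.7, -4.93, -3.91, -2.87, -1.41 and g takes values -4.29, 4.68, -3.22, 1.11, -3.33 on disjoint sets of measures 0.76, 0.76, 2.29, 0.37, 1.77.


Step 1: Compute differences f_i - g_i:
  3.7 - -4.29 = 7.99
  -4.93 - 4.68 = -9.61
  -3.91 - -3.22 = -0.69
  -2.87 - 1.11 = -3.98
  -1.41 - -3.33 = 1.92
Step 2: Compute |diff|^4 * measure for each set:
  |7.99|^4 * 0.76 = 4075.558368 * 0.76 = 3097.42436
  |-9.61|^4 * 0.76 = 8528.910374 * 0.76 = 6481.971885
  |-0.69|^4 * 2.29 = 0.226671 * 2.29 = 0.519077
  |-3.98|^4 * 0.37 = 250.918272 * 0.37 = 92.839761
  |1.92|^4 * 1.77 = 13.589545 * 1.77 = 24.053495
Step 3: Sum = 9696.808577
Step 4: ||f-g||_4 = (9696.808577)^(1/4) = 9.923325


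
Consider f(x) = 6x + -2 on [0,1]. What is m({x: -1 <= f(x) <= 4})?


f^(-1)([-1, 4]) = {x : -1 <= 6x + -2 <= 4}
Solving: (-1 - -2)/6 <= x <= (4 - -2)/6
= [0.166667, 1]
Intersecting with [0,1]: [0.166667, 1]
Measure = 1 - 0.166667 = 0.833333


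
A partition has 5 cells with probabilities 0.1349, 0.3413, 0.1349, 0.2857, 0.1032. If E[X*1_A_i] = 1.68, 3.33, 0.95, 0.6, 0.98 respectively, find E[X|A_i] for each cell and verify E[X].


For each cell A_i: E[X|A_i] = E[X*1_A_i] / P(A_i)
Step 1: E[X|A_1] = 1.68 / 0.1349 = 12.453669
Step 2: E[X|A_2] = 3.33 / 0.3413 = 9.756812
Step 3: E[X|A_3] = 0.95 / 0.1349 = 7.042254
Step 4: E[X|A_4] = 0.6 / 0.2857 = 2.100105
Step 5: E[X|A_5] = 0.98 / 0.1032 = 9.496124
Verification: E[X] = sum E[X*1_A_i] = 1.68 + 3.33 + 0.95 + 0.6 + 0.98 = 7.54


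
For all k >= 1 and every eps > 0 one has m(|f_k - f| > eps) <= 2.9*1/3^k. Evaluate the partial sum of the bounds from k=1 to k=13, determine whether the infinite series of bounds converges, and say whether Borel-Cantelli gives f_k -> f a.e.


Step 1: List the terms 2.9*1/3^k for k = 1 to 13:
  k=1: 0.966667
  k=2: 0.322222
  k=3: 0.107407
  k=4: 0.035802
  k=5: 0.011934
  k=6: 0.003978
  k=7: 0.001326
  k=8: 4.420058e-04
  k=9: 1.473353e-04
  k=10: 4.911175e-05
  k=11: 1.637058e-05
  k=12: 5.456862e-06
  k=13: 1.818954e-06
Step 2: Partial sum = 0.966667 + 0.322222 + 0.107407 + 0.035802 + 0.011934 + 0.003978 + 0.001326 + 4.420058e-04 + 1.473353e-04 + 4.911175e-05 + 1.637058e-05 + 5.456862e-06 + 1.818954e-06
     = 1.449999
Step 3: The full series sum_(k>=1) 2.9*1/3^k converges (geometric series with ratio 1/3 < 1; a constant multiple of a convergent series converges).
Step 4: Fix eps > 0. Since sum_k m(|f_k - f| > eps) < infinity, the Borel-Cantelli lemma gives
        m(limsup_k {|f_k - f| > eps}) = 0, i.e. for a.e. x, |f_k(x) - f(x)| <= eps for all large k.
        Applying this with eps = 1/j for j = 1, 2, ... and intersecting the countably many full-measure sets,
        for a.e. x we get limsup_k |f_k(x) - f(x)| <= 1/j for every j, hence f_k -> f almost everywhere.
Conclusion: series converges; Borel-Cantelli yields f_k -> f a.e.


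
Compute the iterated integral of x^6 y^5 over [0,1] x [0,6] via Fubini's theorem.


By Fubini's theorem, the double integral factors as a product of single integrals:
Step 1: integral_0^1 x^6 dx = [x^7/7] from 0 to 1
     = 1^7/7 = 0.142857
Step 2: integral_0^6 y^5 dy = [y^6/6] from 0 to 6
     = 6^6/6 = 7776
Step 3: Double integral = 0.142857 * 7776 = 1110.857143


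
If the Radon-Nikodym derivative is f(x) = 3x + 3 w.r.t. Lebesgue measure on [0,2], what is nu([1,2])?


nu(A) = integral_A (dnu/dmu) dmu = integral_1^2 (3x + 3) dx
Step 1: Antiderivative F(x) = (3/2)x^2 + 3x
Step 2: F(2) = (3/2)*2^2 + 3*2 = 6 + 6 = 12
Step 3: F(1) = (3/2)*1^2 + 3*1 = 1.5 + 3 = 4.5
Step 4: nu([1,2]) = F(2) - F(1) = 12 - 4.5 = 7.5


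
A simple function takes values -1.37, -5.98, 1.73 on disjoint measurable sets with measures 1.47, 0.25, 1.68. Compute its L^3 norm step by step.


Step 1: Compute |f_i|^3 for each value:
  |-1.37|^3 = 2.571353
  |-5.98|^3 = 213.847192
  |1.73|^3 = 5.177717
Step 2: Multiply by measures and sum:
  2.571353 * 1.47 = 3.779889
  213.847192 * 0.25 = 53.461798
  5.177717 * 1.68 = 8.698565
Sum = 3.779889 + 53.461798 + 8.698565 = 65.940251
Step 3: Take the p-th root:
||f||_3 = (65.940251)^(1/3) = 4.04002


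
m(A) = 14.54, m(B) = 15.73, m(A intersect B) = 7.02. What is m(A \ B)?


m(A \ B) = m(A) - m(A n B)
= 14.54 - 7.02
= 7.52


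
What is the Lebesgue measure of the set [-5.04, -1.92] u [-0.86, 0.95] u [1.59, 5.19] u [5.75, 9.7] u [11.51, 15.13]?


For pairwise disjoint intervals, m(union) = sum of lengths.
= (-1.92 - -5.04) + (0.95 - -0.86) + (5.19 - 1.59) + (9.7 - 5.75) + (15.13 - 11.51)
= 3.12 + 1.81 + 3.6 + 3.95 + 3.62
= 16.1


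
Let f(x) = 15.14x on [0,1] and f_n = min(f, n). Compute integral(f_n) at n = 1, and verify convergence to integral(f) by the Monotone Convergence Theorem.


f(x) = 15.14x on [0,1]; f_n(x) = min(15.14x, n). At n = 1:
Step 1: f(x) reaches 1 at x = 1/15.14 = 0.06605
Step 2: integral(f_1) = integral(15.14x, 0, 0.06605) + integral(1, 0.06605, 1)
       = 15.14*0.06605^2/2 + 1*(1 - 0.06605)
       = 0.033025 + 0.93395
       = 0.966975
Step 3: As n -> infinity, f_n increases to f, so by MCT integral(f_n) -> integral(f) = 15.14/2 = 7.57.
Convergence: integral(f_1) = 0.966975 -> 7.57 as n -> infinity


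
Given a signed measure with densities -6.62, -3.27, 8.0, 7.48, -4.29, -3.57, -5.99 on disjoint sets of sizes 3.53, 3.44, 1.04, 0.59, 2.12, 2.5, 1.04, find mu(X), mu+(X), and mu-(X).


Step 1: Compute signed measure on each set:
  Set 1: -6.62 * 3.53 = -23.3686
  Set 2: -3.27 * 3.44 = -11.2488
  Set 3: 8.0 * 1.04 = 8.32
  Set 4: 7.48 * 0.59 = 4.4132
  Set 5: -4.29 * 2.12 = -9.0948
  Set 6: -3.57 * 2.5 = -8.925
  Set 7: -5.99 * 1.04 = -6.2296
Step 2: Total signed measure = (-23.3686) + (-11.2488) + (8.32) + (4.4132) + (-9.0948) + (-8.925) + (-6.2296)
     = -46.1336
Step 3: Positive part mu+(X) = sum of positive contributions = 12.7332
Step 4: Negative part mu-(X) = |sum of negative contributions| = 58.8668


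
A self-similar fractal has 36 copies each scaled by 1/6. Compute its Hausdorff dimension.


For a self-similar set with N copies scaled by 1/r:
dim_H = log(N)/log(r) = log(36)/log(6)
= 3.583519/1.791759
= 2


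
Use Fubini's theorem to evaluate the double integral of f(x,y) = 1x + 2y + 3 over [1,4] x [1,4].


By Fubini, integrate in x first, then y.
Step 1: Fix y, integrate over x in [1,4]:
  integral(1x + 2y + 3, x=1..4)
  = 1*(4^2 - 1^2)/2 + (2y + 3)*(4 - 1)
  = 7.5 + (2y + 3)*3
  = 7.5 + 6y + 9
  = 16.5 + 6y
Step 2: Integrate over y in [1,4]:
  integral(16.5 + 6y, y=1..4)
  = 16.5*3 + 6*(4^2 - 1^2)/2
  = 49.5 + 45
  = 94.5


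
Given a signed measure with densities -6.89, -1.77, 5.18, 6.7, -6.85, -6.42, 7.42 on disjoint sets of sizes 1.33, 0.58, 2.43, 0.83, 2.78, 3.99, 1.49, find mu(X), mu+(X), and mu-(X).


Step 1: Compute signed measure on each set:
  Set 1: -6.89 * 1.33 = -9.1637
  Set 2: -1.77 * 0.58 = -1.0266
  Set 3: 5.18 * 2.43 = 12.5874
  Set 4: 6.7 * 0.83 = 5.561
  Set 5: -6.85 * 2.78 = -19.043
  Set 6: -6.42 * 3.99 = -25.6158
  Set 7: 7.42 * 1.49 = 11.0558
Step 2: Total signed measure = (-9.1637) + (-1.0266) + (12.5874) + (5.561) + (-19.043) + (-25.6158) + (11.0558)
     = -25.6449
Step 3: Positive part mu+(X) = sum of positive contributions = 29.2042
Step 4: Negative part mu-(X) = |sum of negative contributions| = 54.8491
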